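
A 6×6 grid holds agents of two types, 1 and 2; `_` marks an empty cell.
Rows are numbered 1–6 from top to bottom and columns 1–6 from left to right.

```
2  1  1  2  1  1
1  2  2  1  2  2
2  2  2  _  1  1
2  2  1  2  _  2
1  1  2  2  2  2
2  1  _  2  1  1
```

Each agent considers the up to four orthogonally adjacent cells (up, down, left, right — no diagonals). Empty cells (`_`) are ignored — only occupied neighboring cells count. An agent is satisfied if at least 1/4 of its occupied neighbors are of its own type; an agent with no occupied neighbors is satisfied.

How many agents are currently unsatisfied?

(1,1)2 0/2 not
(1,2)1 1/3 satisfied
(1,3)1 1/3 satisfied
(1,4)2 0/3 not
(1,5)1 1/3 satisfied
(1,6)1 1/2 satisfied
(2,1)1 0/3 not
(2,2)2 2/4 satisfied
(2,3)2 2/4 satisfied
(2,4)1 0/3 not
(2,5)2 1/4 satisfied
(2,6)2 1/3 satisfied
(3,1)2 2/3 satisfied
(3,2)2 4/4 satisfied
(3,3)2 2/3 satisfied
(3,5)1 1/2 satisfied
(3,6)1 1/3 satisfied
(4,1)2 2/3 satisfied
(4,2)2 2/4 satisfied
(4,3)1 0/4 not
(4,4)2 1/2 satisfied
(4,6)2 1/2 satisfied
(5,1)1 1/3 satisfied
(5,2)1 2/4 satisfied
(5,3)2 1/3 satisfied
(5,4)2 4/4 satisfied
(5,5)2 2/3 satisfied
(5,6)2 2/3 satisfied
(6,1)2 0/2 not
(6,2)1 1/2 satisfied
(6,4)2 1/2 satisfied
(6,5)1 1/3 satisfied
(6,6)1 1/2 satisfied
Unsatisfied: (1,1), (1,4), (2,1), (2,4), (4,3), (6,1) — 6 in total.

6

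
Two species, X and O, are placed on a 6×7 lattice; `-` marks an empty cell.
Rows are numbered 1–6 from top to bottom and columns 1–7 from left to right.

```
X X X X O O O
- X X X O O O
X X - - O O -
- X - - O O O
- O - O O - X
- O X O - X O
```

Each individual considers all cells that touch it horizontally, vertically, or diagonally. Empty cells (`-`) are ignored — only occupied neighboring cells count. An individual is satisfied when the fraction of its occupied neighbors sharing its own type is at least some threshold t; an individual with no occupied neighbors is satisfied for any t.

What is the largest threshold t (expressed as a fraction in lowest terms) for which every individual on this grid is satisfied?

0/1

(1,1)X 2/2
(1,2)X 4/4
(1,3)X 5/5
(1,4)X 3/5
(1,5)O 3/5
(1,6)O 5/5
(1,7)O 3/3
(2,2)X 6/6
(2,3)X 6/6
(2,4)X 3/6
(2,5)O 5/7
(2,6)O 7/7
(2,7)O 4/4
(3,1)X 3/3
(3,2)X 4/4
(3,5)O 5/6
(3,6)O 7/7
(4,2)X 2/3
(4,5)O 5/5
(4,6)O 5/6
(4,7)O 2/3
(5,2)O 1/3
(5,4)O 3/4
(5,5)O 4/5
(5,7)X 1/4
(6,2)O 1/2
(6,3)X 0/4
(6,4)O 2/3
(6,6)X 1/3
(6,7)O 0/2
The smallest same-type fraction is 0/4 at (6,3), which reduces to 0/1. Any threshold above that leaves this individual unsatisfied.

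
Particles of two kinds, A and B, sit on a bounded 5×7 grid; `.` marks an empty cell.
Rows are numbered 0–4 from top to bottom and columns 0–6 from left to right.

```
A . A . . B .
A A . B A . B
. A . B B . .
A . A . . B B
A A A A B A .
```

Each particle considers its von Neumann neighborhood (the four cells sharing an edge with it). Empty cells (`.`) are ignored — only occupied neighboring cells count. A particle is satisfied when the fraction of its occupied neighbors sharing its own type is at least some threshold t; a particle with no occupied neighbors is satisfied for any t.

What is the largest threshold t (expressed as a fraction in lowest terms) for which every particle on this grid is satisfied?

0/1

(0,0)A 1/1
(0,2)A — no occupied neighbors
(0,5)B — no occupied neighbors
(1,0)A 2/2
(1,1)A 2/2
(1,3)B 1/2
(1,4)A 0/2
(1,6)B — no occupied neighbors
(2,1)A 1/1
(2,3)B 2/2
(2,4)B 1/2
(3,0)A 1/1
(3,2)A 1/1
(3,5)B 1/2
(3,6)B 1/1
(4,0)A 2/2
(4,1)A 2/2
(4,2)A 3/3
(4,3)A 1/2
(4,4)B 0/2
(4,5)A 0/2
The smallest same-type fraction is 0/2 at (1,4), which reduces to 0/1. Any threshold above that leaves this particle unsatisfied.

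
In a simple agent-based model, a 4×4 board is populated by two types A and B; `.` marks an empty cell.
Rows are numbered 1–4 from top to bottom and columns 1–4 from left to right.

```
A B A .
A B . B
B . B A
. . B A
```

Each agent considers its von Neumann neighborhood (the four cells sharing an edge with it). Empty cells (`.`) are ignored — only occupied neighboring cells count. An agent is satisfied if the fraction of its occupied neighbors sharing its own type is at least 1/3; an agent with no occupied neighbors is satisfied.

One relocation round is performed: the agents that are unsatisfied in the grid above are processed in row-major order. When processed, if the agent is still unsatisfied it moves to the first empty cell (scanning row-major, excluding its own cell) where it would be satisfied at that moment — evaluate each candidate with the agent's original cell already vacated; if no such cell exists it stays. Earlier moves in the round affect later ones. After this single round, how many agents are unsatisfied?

Initially unsatisfied (in order): (1,3), (2,4), (3,1).
  (1,3): no empty cell satisfies it; stays.
  (2,4) → (2,3).
  (3,1) → (2,4).
Resulting grid:
A B A .
A B B B
. . B A
. . B A
Unsatisfied now: (1,3).

1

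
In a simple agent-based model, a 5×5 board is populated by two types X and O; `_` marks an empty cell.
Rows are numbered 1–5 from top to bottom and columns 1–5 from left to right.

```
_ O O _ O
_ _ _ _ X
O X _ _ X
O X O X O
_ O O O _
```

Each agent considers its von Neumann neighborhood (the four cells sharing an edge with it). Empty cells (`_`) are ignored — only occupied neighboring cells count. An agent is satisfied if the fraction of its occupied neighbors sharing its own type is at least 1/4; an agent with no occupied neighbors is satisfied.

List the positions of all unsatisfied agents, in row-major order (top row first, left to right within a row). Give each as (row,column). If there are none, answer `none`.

(1,2)O 1/1 ✓
(1,3)O 1/1 ✓
(1,5)O 0/1 ✗
(2,5)X 1/2 ✓
(3,1)O 1/2 ✓
(3,2)X 1/2 ✓
(3,5)X 1/2 ✓
(4,1)O 1/2 ✓
(4,2)X 1/4 ✓
(4,3)O 1/3 ✓
(4,4)X 0/3 ✗
(4,5)O 0/2 ✗
(5,2)O 1/2 ✓
(5,3)O 3/3 ✓
(5,4)O 1/2 ✓

(1,5), (4,4), (4,5)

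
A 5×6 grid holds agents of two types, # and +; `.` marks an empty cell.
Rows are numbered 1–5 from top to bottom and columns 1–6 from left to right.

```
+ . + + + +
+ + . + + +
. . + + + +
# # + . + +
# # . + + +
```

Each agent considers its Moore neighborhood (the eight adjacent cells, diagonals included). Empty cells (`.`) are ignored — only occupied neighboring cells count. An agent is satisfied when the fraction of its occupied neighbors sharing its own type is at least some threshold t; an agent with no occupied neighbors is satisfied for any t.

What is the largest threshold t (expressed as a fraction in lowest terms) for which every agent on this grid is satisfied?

Row 1: (1,1)+ 2/2 · (1,3)+ 3/3 · (1,4)+ 4/4 · (1,5)+ 5/5 · (1,6)+ 3/3
Row 2: (2,1)+ 2/2 · (2,2)+ 4/4 · (2,4)+ 7/7 · (2,5)+ 8/8 · (2,6)+ 5/5
Row 3: (3,3)+ 4/5 · (3,4)+ 6/6 · (3,5)+ 7/7 · (3,6)+ 5/5
Row 4: (4,1)# 3/3 · (4,2)# 3/5 · (4,3)+ 3/5 · (4,5)+ 7/7 · (4,6)+ 5/5
Row 5: (5,1)# 3/3 · (5,2)# 3/4 · (5,4)+ 3/3 · (5,5)+ 4/4 · (5,6)+ 3/3
The smallest same-type fraction is 3/5 at (4,2), which reduces to 3/5. Any threshold above that leaves this agent unsatisfied.

3/5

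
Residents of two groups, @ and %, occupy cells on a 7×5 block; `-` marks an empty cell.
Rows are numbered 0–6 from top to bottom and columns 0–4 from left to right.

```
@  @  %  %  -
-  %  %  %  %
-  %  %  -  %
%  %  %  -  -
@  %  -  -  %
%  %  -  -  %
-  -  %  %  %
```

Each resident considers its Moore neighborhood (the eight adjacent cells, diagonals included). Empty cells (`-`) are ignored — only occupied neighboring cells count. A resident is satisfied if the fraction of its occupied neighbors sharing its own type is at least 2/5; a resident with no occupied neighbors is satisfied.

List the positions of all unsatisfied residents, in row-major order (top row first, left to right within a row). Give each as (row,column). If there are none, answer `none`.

(0,1), (4,0)

Row 0: (0,0)@ 1/2 ok · (0,1)@ 1/4 unhappy · (0,2)% 4/5 ok · (0,3)% 4/4 ok
Row 1: (1,1)% 4/6 ok · (1,2)% 6/7 ok · (1,3)% 6/6 ok · (1,4)% 3/3 ok
Row 2: (2,1)% 6/6 ok · (2,2)% 6/6 ok · (2,4)% 2/2 ok
Row 3: (3,0)% 3/4 ok · (3,1)% 5/6 ok · (3,2)% 4/4 ok
Row 4: (4,0)@ 0/5 unhappy · (4,1)% 5/6 ok · (4,4)% 1/1 ok
Row 5: (5,0)% 2/3 ok · (5,1)% 3/4 ok · (5,4)% 3/3 ok
Row 6: (6,2)% 2/2 ok · (6,3)% 3/3 ok · (6,4)% 2/2 ok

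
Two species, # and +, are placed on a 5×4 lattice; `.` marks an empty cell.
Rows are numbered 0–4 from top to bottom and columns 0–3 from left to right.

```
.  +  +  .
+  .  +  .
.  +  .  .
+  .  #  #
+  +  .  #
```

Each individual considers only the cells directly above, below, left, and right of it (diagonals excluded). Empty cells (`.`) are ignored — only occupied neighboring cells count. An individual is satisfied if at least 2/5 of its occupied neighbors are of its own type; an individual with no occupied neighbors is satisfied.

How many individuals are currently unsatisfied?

0

(0,1)+ 1/1 ✓
(0,2)+ 2/2 ✓
(1,0)+ 0/0 ✓
(1,2)+ 1/1 ✓
(2,1)+ 0/0 ✓
(3,0)+ 1/1 ✓
(3,2)# 1/1 ✓
(3,3)# 2/2 ✓
(4,0)+ 2/2 ✓
(4,1)+ 1/1 ✓
(4,3)# 1/1 ✓
Every one meets the threshold.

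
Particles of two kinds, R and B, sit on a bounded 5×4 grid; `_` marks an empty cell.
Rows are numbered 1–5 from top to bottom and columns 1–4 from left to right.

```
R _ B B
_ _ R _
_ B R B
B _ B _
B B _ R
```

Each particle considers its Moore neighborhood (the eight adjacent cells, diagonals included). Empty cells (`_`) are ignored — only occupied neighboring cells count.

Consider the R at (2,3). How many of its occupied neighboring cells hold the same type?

1

Occupied neighbors of (2,3): (1,3)=B, (1,4)=B, (3,2)=B, (3,3)=R, (3,4)=B.
Same type (R): 1 of 5.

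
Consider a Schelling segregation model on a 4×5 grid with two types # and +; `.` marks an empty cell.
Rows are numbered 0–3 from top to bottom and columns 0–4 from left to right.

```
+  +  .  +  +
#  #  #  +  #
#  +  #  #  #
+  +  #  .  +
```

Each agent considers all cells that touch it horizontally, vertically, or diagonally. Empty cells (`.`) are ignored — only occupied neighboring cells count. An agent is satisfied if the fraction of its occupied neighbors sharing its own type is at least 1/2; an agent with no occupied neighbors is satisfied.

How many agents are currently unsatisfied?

Row 0: (0,0)+ 1/3 not · (0,1)+ 1/4 not · (0,3)+ 2/4 satisfied · (0,4)+ 2/3 satisfied
Row 1: (1,0)# 2/5 not · (1,1)# 4/7 satisfied · (1,2)# 3/7 not · (1,3)+ 2/7 not · (1,4)# 2/5 not
Row 2: (2,0)# 2/5 not · (2,1)+ 2/8 not · (2,2)# 4/7 satisfied · (2,3)# 5/7 satisfied · (2,4)# 2/4 satisfied
Row 3: (3,0)+ 2/3 satisfied · (3,1)+ 2/5 not · (3,2)# 2/4 satisfied · (3,4)+ 0/2 not
Unsatisfied: (0,0), (0,1), (1,0), (1,2), (1,3), (1,4), (2,0), (2,1), (3,1), (3,4) — 10 in total.

10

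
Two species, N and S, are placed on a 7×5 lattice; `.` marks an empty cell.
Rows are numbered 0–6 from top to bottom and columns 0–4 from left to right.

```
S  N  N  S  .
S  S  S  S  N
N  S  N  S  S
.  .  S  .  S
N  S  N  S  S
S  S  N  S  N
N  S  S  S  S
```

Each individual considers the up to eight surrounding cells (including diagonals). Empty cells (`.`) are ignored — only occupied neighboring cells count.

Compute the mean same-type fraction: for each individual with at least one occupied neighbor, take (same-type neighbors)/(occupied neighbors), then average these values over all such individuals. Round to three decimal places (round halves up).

0.457

(0,0)S 2/3
(0,1)N 1/5
(0,2)N 1/5
(0,3)S 2/4
(1,0)S 3/5
(1,1)S 4/8
(1,2)S 5/8
(1,3)S 4/7
(1,4)N 0/4
(2,0)N 0/3
(2,1)S 4/6
(2,2)N 0/6
(2,3)S 5/7
(2,4)S 3/4
(3,2)S 4/6
(3,4)S 4/4
(4,0)N 0/3
(4,1)S 3/6
(4,2)N 1/6
(4,3)S 4/7
(4,4)S 3/4
(5,0)S 3/5
(5,1)S 4/8
(5,2)N 1/8
(5,3)S 5/8
(5,4)N 0/5
(6,0)N 0/3
(6,1)S 3/5
(6,2)S 4/5
(6,3)S 3/5
(6,4)S 2/3
Sum over 31 individuals: 2/3 + 1/5 + 1/5 + 2/4 + 3/5 + 4/8 + 5/8 + 4/7 + 0/4 + 0/3 + 4/6 + 0/6 + 5/7 + 3/4 + 4/6 + 4/4 + 0/3 + 3/6 + 1/6 + 4/7 + 3/4 + 3/5 + 4/8 + 1/8 + 5/8 + 0/5 + 0/3 + 3/5 + 4/5 + 3/5 + 2/3 = 11899/840; mean = 11899/840 ÷ 31 = 11899/26040 = 0.456950… → 0.457.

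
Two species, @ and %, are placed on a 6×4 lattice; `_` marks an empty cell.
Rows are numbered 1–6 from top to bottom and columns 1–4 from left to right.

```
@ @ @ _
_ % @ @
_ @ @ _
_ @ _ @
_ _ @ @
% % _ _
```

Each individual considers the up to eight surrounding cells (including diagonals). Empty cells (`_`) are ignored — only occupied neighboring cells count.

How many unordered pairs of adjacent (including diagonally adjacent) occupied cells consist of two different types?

7

Scan each occupied cell's neighbors to the right and below (and the two forward diagonals) so each pair is counted once.
Row 1: @(1,1)–@(1,2)= @(1,1)–%(2,2)≠ @(1,2)–@(1,3)= @(1,2)–%(2,2)≠ @(1,2)–@(2,3)= @(1,3)–@(2,3)= @(1,3)–@(2,4)= @(1,3)–%(2,2)≠  → 3/8 unlike.
Row 2: %(2,2)–@(2,3)≠ %(2,2)–@(3,2)≠ %(2,2)–@(3,3)≠ @(2,3)–@(2,4)= @(2,3)–@(3,3)= @(2,3)–@(3,2)= @(2,4)–@(3,3)=  → 3/7 unlike.
Row 3: @(3,2)–@(3,3)= @(3,2)–@(4,2)= @(3,3)–@(4,4)= @(3,3)–@(4,2)=  → 0/4 unlike.
Row 4: @(4,2)–@(5,3)= @(4,4)–@(5,4)= @(4,4)–@(5,3)=  → 0/3 unlike.
Row 5: @(5,3)–@(5,4)= @(5,3)–%(6,2)≠  → 1/2 unlike.
Row 6: %(6,1)–%(6,2)=  → 0/1 unlike.
Total adjacent occupied pairs: 25; unlike-type pairs: 7.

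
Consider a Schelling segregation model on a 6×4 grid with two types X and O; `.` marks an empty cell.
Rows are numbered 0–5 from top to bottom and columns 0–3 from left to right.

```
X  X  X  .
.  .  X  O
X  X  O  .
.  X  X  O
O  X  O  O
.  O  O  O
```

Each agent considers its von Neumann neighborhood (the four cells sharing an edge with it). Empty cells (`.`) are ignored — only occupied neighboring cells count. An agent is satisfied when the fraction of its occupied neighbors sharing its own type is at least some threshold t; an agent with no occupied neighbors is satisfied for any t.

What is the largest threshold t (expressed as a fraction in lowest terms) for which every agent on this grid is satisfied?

0/1

Row 0: (0,0)X 1/1 · (0,1)X 2/2 · (0,2)X 2/2
Row 1: (1,2)X 1/3 · (1,3)O 0/1
Row 2: (2,0)X 1/1 · (2,1)X 2/3 · (2,2)O 0/3
Row 3: (3,1)X 3/3 · (3,2)X 1/4 · (3,3)O 1/2
Row 4: (4,0)O 0/1 · (4,1)X 1/4 · (4,2)O 2/4 · (4,3)O 3/3
Row 5: (5,1)O 1/2 · (5,2)O 3/3 · (5,3)O 2/2
The smallest same-type fraction is 0/1 at (1,3), which reduces to 0/1. Any threshold above that leaves this agent unsatisfied.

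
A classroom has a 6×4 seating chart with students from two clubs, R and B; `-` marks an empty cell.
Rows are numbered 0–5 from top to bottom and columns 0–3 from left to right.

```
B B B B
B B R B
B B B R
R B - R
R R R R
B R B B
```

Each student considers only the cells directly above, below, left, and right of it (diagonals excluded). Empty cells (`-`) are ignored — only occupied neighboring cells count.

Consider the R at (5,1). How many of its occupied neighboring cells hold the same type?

Occupied neighbors of (5,1): (4,1)=R, (5,0)=B, (5,2)=B.
Same type (R): 1 of 3.

1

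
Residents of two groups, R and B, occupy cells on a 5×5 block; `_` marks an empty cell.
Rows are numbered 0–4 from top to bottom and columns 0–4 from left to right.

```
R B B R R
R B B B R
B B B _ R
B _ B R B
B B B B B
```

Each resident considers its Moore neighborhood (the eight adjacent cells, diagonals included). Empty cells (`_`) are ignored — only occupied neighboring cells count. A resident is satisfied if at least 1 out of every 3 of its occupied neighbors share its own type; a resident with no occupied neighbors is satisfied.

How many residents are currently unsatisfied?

2

(0,0)R 1/3 ok
(0,1)B 3/5 ok
(0,2)B 4/5 ok
(0,3)R 2/5 ok
(0,4)R 2/3 ok
(1,0)R 1/5 unhappy
(1,1)B 6/8 ok
(1,2)B 6/7 ok
(1,3)B 3/7 ok
(1,4)R 3/4 ok
(2,0)B 3/4 ok
(2,1)B 6/7 ok
(2,2)B 5/6 ok
(2,4)R 2/4 ok
(3,0)B 4/4 ok
(3,2)B 5/6 ok
(3,3)R 1/7 unhappy
(3,4)B 2/4 ok
(4,0)B 2/2 ok
(4,1)B 4/4 ok
(4,2)B 3/4 ok
(4,3)B 4/5 ok
(4,4)B 2/3 ok
Unsatisfied: (1,0), (3,3) — 2 in total.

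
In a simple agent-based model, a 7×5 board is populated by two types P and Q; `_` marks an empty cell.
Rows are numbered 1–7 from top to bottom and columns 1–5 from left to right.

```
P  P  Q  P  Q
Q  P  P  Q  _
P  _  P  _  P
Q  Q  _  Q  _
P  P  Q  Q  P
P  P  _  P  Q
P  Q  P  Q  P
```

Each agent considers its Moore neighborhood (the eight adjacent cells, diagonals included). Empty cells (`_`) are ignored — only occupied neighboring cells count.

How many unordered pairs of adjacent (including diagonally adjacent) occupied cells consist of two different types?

38

Scan each occupied cell's neighbors to the right and below (and the two forward diagonals) so each pair is counted once.
From row 1: 8 unlike of 15 pairs (running 8/15).
From row 2: 5 unlike of 9 pairs (running 13/24).
From row 3: 5 unlike of 5 pairs (running 18/29).
From row 4: 5 unlike of 9 pairs (running 23/38).
From row 5: 6 unlike of 14 pairs (running 29/52).
From row 6: 5 unlike of 12 pairs (running 34/64).
From row 7: 4 unlike of 4 pairs (running 38/68).
Total adjacent occupied pairs: 68; unlike-type pairs: 38.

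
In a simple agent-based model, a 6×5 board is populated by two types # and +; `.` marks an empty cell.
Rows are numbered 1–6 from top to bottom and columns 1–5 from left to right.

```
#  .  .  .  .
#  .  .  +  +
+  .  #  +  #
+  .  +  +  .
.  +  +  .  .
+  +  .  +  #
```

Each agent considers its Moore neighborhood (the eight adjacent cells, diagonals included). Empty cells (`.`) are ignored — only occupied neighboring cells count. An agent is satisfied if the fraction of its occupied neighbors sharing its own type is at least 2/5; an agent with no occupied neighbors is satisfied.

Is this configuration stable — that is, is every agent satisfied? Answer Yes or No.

Row 1: (1,1)# 1/1 satisfied
Row 2: (2,1)# 1/2 satisfied · (2,4)+ 2/4 satisfied · (2,5)+ 2/3 satisfied
Row 3: (3,1)+ 1/2 satisfied · (3,3)# 0/4 not · (3,4)+ 4/6 satisfied · (3,5)# 0/4 not
Row 4: (4,1)+ 2/2 satisfied · (4,3)+ 4/5 satisfied · (4,4)+ 3/5 satisfied
Row 5: (5,2)+ 5/5 satisfied · (5,3)+ 5/5 satisfied
Row 6: (6,1)+ 2/2 satisfied · (6,2)+ 3/3 satisfied · (6,4)+ 1/2 satisfied · (6,5)# 0/1 not
For instance (3,3) has only 0/4 same-type neighbors, below 2/5.

No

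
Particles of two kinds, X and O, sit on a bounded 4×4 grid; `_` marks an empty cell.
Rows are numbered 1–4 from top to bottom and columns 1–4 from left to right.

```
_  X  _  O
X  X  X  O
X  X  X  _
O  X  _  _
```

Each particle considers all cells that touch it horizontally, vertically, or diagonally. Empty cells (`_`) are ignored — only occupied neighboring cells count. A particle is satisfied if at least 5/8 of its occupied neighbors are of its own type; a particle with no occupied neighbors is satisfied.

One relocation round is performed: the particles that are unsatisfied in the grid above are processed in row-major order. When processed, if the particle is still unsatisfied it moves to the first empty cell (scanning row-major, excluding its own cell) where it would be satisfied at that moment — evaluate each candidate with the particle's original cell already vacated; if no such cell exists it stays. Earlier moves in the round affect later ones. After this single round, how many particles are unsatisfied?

Initially unsatisfied (in order): (1,4), (2,4), (4,1).
  (1,4): no empty cell satisfies it; stays.
  (2,4): no empty cell satisfies it; stays.
  (4,1): no empty cell satisfies it; stays.
Resulting grid:
_ X _ O
X X X O
X X X _
O X _ _
Unsatisfied now: (1,4), (2,4), (4,1).

3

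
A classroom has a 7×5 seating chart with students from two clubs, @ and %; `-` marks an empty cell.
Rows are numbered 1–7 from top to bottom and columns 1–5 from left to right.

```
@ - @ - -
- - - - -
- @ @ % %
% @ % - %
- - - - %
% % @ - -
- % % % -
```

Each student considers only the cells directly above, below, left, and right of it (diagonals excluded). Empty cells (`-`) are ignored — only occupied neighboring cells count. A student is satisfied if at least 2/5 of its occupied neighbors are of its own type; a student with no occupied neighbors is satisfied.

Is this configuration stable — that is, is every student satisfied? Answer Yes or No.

Row 1: (1,1)@ 0/0 satisfied · (1,3)@ 0/0 satisfied
Row 3: (3,2)@ 2/2 satisfied · (3,3)@ 1/3 not · (3,4)% 1/2 satisfied · (3,5)% 2/2 satisfied
Row 4: (4,1)% 0/1 not · (4,2)@ 1/3 not · (4,3)% 0/2 not · (4,5)% 2/2 satisfied
Row 5: (5,5)% 1/1 satisfied
Row 6: (6,1)% 1/1 satisfied · (6,2)% 2/3 satisfied · (6,3)@ 0/2 not
Row 7: (7,2)% 2/2 satisfied · (7,3)% 2/3 satisfied · (7,4)% 1/1 satisfied
For instance (3,3) has only 1/3 same-type neighbors, below 2/5.

No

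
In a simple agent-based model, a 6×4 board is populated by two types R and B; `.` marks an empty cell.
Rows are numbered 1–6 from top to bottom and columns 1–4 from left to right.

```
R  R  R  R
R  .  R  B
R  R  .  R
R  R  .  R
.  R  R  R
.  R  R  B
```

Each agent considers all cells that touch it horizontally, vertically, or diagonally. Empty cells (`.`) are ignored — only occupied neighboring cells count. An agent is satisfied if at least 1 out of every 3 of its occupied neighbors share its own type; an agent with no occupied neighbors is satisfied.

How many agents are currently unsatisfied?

2

Row 1: (1,1)R 2/2 satisfied · (1,2)R 4/4 satisfied · (1,3)R 3/4 satisfied · (1,4)R 2/3 satisfied
Row 2: (2,1)R 4/4 satisfied · (2,3)R 5/6 satisfied · (2,4)B 0/4 not
Row 3: (3,1)R 4/4 satisfied · (3,2)R 5/5 satisfied · (3,4)R 2/3 satisfied
Row 4: (4,1)R 4/4 satisfied · (4,2)R 5/5 satisfied · (4,4)R 3/3 satisfied
Row 5: (5,2)R 5/5 satisfied · (5,3)R 6/7 satisfied · (5,4)R 3/4 satisfied
Row 6: (6,2)R 3/3 satisfied · (6,3)R 4/5 satisfied · (6,4)B 0/3 not
Unsatisfied: (2,4), (6,4) — 2 in total.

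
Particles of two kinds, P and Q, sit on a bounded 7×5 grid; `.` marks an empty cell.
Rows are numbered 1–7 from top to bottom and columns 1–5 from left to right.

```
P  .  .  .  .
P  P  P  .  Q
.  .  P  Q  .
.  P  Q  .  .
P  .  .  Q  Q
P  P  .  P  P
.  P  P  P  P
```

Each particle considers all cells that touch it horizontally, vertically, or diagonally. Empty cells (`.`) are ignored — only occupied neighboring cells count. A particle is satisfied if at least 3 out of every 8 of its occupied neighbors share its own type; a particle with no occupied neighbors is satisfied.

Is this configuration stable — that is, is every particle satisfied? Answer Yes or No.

No

(1,1)P 2/2 satisfied
(2,1)P 2/2 satisfied
(2,2)P 4/4 satisfied
(2,3)P 2/3 satisfied
(2,5)Q 1/1 satisfied
(3,3)P 3/5 satisfied
(3,4)Q 2/4 satisfied
(4,2)P 2/3 satisfied
(4,3)Q 2/4 satisfied
(5,1)P 3/3 satisfied
(5,4)Q 2/4 satisfied
(5,5)Q 1/3 not
(6,1)P 3/3 satisfied
(6,2)P 4/4 satisfied
(6,4)P 4/6 satisfied
(6,5)P 3/5 satisfied
(7,2)P 3/3 satisfied
(7,3)P 4/4 satisfied
(7,4)P 4/4 satisfied
(7,5)P 3/3 satisfied
For instance (5,5) has only 1/3 same-type neighbors, below 3/8.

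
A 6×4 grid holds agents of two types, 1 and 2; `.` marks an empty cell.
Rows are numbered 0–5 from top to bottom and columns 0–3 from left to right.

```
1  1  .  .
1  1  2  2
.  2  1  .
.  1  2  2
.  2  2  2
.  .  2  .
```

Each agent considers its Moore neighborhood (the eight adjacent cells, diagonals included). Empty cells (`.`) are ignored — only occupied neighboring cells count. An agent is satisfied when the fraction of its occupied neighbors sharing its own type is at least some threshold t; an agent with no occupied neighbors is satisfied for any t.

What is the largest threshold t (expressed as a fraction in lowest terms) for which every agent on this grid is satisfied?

1/5

(0,0)1 3/3
(0,1)1 3/4
(1,0)1 3/4
(1,1)1 4/6
(1,2)2 2/5
(1,3)2 1/2
(2,1)2 2/6
(2,2)1 2/7
(3,1)1 1/5
(3,2)2 5/7
(3,3)2 3/4
(4,1)2 3/4
(4,2)2 5/6
(4,3)2 4/4
(5,2)2 3/3
The smallest same-type fraction is 1/5 at (3,1), which reduces to 1/5. Any threshold above that leaves this agent unsatisfied.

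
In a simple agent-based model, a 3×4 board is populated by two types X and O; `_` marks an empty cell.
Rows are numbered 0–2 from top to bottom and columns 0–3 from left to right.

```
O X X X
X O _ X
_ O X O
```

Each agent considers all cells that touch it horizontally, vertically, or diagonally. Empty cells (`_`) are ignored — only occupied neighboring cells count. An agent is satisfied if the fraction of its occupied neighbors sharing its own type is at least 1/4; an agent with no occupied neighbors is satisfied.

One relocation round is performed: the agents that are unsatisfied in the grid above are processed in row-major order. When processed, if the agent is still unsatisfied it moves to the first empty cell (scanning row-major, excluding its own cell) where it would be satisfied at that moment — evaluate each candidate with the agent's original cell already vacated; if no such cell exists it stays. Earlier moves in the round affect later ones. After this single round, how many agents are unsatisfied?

Initially unsatisfied (in order): (2,3).
  (2,3) → (1,2).
Resulting grid:
O X X X
X O O X
_ O X _
All satisfied now.

0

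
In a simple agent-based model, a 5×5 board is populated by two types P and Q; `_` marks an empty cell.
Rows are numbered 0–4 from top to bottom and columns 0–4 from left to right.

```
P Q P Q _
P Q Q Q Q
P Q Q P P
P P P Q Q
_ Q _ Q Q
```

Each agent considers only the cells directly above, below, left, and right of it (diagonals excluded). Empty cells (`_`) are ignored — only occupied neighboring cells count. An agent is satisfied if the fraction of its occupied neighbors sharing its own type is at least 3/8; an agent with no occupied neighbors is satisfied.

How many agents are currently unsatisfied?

6

(0,0)P 1/2 ✓
(0,1)Q 1/3 ✗
(0,2)P 0/3 ✗
(0,3)Q 1/2 ✓
(1,0)P 2/3 ✓
(1,1)Q 3/4 ✓
(1,2)Q 3/4 ✓
(1,3)Q 3/4 ✓
(1,4)Q 1/2 ✓
(2,0)P 2/3 ✓
(2,1)Q 2/4 ✓
(2,2)Q 2/4 ✓
(2,3)P 1/4 ✗
(2,4)P 1/3 ✗
(3,0)P 2/2 ✓
(3,1)P 2/4 ✓
(3,2)P 1/3 ✗
(3,3)Q 2/4 ✓
(3,4)Q 2/3 ✓
(4,1)Q 0/1 ✗
(4,3)Q 2/2 ✓
(4,4)Q 2/2 ✓
Unsatisfied: (0,1), (0,2), (2,3), (2,4), (3,2), (4,1) — 6 in total.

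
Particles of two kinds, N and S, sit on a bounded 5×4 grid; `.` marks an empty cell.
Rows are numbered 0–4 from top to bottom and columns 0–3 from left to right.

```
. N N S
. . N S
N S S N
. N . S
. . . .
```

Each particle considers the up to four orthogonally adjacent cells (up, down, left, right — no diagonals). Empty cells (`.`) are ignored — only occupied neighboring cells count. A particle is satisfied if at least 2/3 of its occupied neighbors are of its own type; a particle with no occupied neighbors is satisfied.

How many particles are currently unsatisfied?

(0,1)N 1/1 satisfied
(0,2)N 2/3 satisfied
(0,3)S 1/2 not
(1,2)N 1/3 not
(1,3)S 1/3 not
(2,0)N 0/1 not
(2,1)S 1/3 not
(2,2)S 1/3 not
(2,3)N 0/3 not
(3,1)N 0/1 not
(3,3)S 0/1 not
Unsatisfied: (0,3), (1,2), (1,3), (2,0), (2,1), (2,2), (2,3), (3,1), (3,3) — 9 in total.

9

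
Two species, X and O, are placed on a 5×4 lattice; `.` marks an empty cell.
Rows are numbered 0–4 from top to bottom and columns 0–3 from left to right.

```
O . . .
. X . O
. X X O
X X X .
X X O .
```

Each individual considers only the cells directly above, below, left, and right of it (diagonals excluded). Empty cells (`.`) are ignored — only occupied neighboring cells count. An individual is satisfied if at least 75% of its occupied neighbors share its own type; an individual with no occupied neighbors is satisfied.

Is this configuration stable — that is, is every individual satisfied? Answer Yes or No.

(0,0)O 0/0 ok
(1,1)X 1/1 ok
(1,3)O 1/1 ok
(2,1)X 3/3 ok
(2,2)X 2/3 unhappy
(2,3)O 1/2 unhappy
(3,0)X 2/2 ok
(3,1)X 4/4 ok
(3,2)X 2/3 unhappy
(4,0)X 2/2 ok
(4,1)X 2/3 unhappy
(4,2)O 0/2 unhappy
For instance (2,2) has only 2/3 same-type neighbors, below 3/4.

No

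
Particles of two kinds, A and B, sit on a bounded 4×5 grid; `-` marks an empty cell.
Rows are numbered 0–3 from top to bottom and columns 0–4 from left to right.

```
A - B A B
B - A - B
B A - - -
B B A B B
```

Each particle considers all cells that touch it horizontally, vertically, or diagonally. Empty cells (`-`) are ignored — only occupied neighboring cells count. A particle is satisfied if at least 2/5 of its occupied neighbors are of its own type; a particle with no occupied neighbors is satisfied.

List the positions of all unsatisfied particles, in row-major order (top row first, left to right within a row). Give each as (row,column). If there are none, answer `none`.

Row 0: (0,0)A 0/1 not · (0,2)B 0/2 not · (0,3)A 1/4 not · (0,4)B 1/2 satisfied
Row 1: (1,0)B 1/3 not · (1,2)A 2/3 satisfied · (1,4)B 1/2 satisfied
Row 2: (2,0)B 3/4 satisfied · (2,1)A 2/6 not
Row 3: (3,0)B 2/3 satisfied · (3,1)B 2/4 satisfied · (3,2)A 1/3 not · (3,3)B 1/2 satisfied · (3,4)B 1/1 satisfied

(0,0), (0,2), (0,3), (1,0), (2,1), (3,2)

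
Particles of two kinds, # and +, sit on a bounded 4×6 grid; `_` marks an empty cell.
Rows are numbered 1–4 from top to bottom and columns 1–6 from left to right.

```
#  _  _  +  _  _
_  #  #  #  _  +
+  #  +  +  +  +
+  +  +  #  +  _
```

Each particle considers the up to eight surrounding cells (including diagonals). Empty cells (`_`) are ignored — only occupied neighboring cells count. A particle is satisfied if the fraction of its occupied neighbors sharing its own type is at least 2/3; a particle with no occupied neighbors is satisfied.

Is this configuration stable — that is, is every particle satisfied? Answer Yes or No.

No

(1,1)# 1/1 satisfied
(1,4)+ 0/2 not
(2,2)# 3/5 not
(2,3)# 3/6 not
(2,4)# 1/5 not
(2,6)+ 2/2 satisfied
(3,1)+ 2/4 not
(3,2)# 2/7 not
(3,3)+ 3/8 not
(3,4)+ 4/7 not
(3,5)+ 4/6 satisfied
(3,6)+ 3/3 satisfied
(4,1)+ 2/3 satisfied
(4,2)+ 4/5 satisfied
(4,3)+ 3/5 not
(4,4)# 0/5 not
(4,5)+ 3/4 satisfied
For instance (1,4) has only 0/2 same-type neighbors, below 2/3.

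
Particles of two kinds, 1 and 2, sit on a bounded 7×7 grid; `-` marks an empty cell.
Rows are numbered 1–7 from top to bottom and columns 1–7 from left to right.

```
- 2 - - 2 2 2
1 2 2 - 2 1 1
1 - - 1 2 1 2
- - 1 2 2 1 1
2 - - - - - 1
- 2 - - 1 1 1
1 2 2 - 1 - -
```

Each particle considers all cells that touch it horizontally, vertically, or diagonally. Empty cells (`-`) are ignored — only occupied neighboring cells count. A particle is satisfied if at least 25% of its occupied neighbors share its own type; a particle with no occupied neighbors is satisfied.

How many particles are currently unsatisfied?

(1,2)2 2/3 ok
(1,5)2 2/3 ok
(1,6)2 3/5 ok
(1,7)2 1/3 ok
(2,1)1 1/3 ok
(2,2)2 2/4 ok
(2,3)2 2/3 ok
(2,5)2 3/6 ok
(2,6)1 2/8 ok
(2,7)1 2/5 ok
(3,1)1 1/2 ok
(3,4)1 1/6 unhappy
(3,5)2 3/7 ok
(3,6)1 4/8 ok
(3,7)2 0/5 unhappy
(4,3)1 1/2 ok
(4,4)2 2/4 ok
(4,5)2 2/5 ok
(4,6)1 3/6 ok
(4,7)1 3/4 ok
(5,1)2 1/1 ok
(5,7)1 4/4 ok
(6,2)2 3/4 ok
(6,5)1 2/2 ok
(6,6)1 4/4 ok
(6,7)1 2/2 ok
(7,1)1 0/2 unhappy
(7,2)2 2/3 ok
(7,3)2 2/2 ok
(7,5)1 2/2 ok
Unsatisfied: (3,4), (3,7), (7,1) — 3 in total.

3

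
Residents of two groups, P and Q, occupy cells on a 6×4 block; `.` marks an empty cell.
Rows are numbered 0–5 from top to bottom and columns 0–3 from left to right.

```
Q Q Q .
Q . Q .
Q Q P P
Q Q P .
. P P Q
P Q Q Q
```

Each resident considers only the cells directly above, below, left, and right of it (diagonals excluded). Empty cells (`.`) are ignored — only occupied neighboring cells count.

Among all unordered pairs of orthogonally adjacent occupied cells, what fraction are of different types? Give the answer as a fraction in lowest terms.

1/3

Scan each occupied cell's neighbors to the right and below so each pair is counted once.
From row 0: 0 unlike of 4 pairs (running 0/4).
From row 1: 1 unlike of 2 pairs (running 1/6).
From row 2: 1 unlike of 6 pairs (running 2/12).
From row 3: 2 unlike of 4 pairs (running 4/16).
From row 4: 3 unlike of 5 pairs (running 7/21).
From row 5: 1 unlike of 3 pairs (running 8/24).
Total adjacent occupied pairs: 24; unlike-type pairs: 8.
8/24 reduces to 1/3.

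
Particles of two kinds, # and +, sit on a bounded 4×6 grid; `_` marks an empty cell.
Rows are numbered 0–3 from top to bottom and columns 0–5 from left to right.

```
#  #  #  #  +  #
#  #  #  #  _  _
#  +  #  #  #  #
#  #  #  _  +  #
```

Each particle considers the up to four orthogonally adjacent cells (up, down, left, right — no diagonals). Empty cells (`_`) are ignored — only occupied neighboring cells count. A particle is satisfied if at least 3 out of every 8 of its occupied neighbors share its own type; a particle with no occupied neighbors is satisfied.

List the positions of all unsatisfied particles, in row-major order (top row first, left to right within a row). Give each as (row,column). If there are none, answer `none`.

(0,4), (0,5), (2,1), (3,4)

(0,0)# 2/2 ok
(0,1)# 3/3 ok
(0,2)# 3/3 ok
(0,3)# 2/3 ok
(0,4)+ 0/2 unhappy
(0,5)# 0/1 unhappy
(1,0)# 3/3 ok
(1,1)# 3/4 ok
(1,2)# 4/4 ok
(1,3)# 3/3 ok
(2,0)# 2/3 ok
(2,1)+ 0/4 unhappy
(2,2)# 3/4 ok
(2,3)# 3/3 ok
(2,4)# 2/3 ok
(2,5)# 2/2 ok
(3,0)# 2/2 ok
(3,1)# 2/3 ok
(3,2)# 2/2 ok
(3,4)+ 0/2 unhappy
(3,5)# 1/2 ok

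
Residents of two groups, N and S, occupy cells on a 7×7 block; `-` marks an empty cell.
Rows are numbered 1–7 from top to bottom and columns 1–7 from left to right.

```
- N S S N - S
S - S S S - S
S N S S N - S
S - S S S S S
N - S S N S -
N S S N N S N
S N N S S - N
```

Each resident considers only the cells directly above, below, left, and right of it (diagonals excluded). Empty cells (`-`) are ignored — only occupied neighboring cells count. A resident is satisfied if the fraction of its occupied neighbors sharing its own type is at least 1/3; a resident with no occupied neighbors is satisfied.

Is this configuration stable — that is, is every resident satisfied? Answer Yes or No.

No

(1,2)N 0/1 ✗
(1,3)S 2/3 ✓
(1,4)S 2/3 ✓
(1,5)N 0/2 ✗
(1,7)S 1/1 ✓
(2,1)S 1/1 ✓
(2,3)S 3/3 ✓
(2,4)S 4/4 ✓
(2,5)S 1/3 ✓
(2,7)S 2/2 ✓
(3,1)S 2/3 ✓
(3,2)N 0/2 ✗
(3,3)S 3/4 ✓
(3,4)S 3/4 ✓
(3,5)N 0/3 ✗
(3,7)S 2/2 ✓
(4,1)S 1/2 ✓
(4,3)S 3/3 ✓
(4,4)S 4/4 ✓
(4,5)S 2/4 ✓
(4,6)S 3/3 ✓
(4,7)S 2/2 ✓
(5,1)N 1/2 ✓
(5,3)S 3/3 ✓
(5,4)S 2/4 ✓
(5,5)N 1/4 ✗
(5,6)S 2/3 ✓
(6,1)N 1/3 ✓
(6,2)S 1/3 ✓
(6,3)S 2/4 ✓
(6,4)N 1/4 ✗
(6,5)N 2/4 ✓
(6,6)S 1/3 ✓
(6,7)N 1/2 ✓
(7,1)S 0/2 ✗
(7,2)N 1/3 ✓
(7,3)N 1/3 ✓
(7,4)S 1/3 ✓
(7,5)S 1/2 ✓
(7,7)N 1/1 ✓
For instance (1,2) has only 0/1 same-type neighbors, below 1/3.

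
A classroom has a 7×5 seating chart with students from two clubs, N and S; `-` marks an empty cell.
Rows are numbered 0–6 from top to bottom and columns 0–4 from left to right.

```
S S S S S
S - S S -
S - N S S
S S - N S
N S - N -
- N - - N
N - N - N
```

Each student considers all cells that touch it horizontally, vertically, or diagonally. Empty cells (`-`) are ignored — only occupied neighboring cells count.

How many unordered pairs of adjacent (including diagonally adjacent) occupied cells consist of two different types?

Scan each occupied cell's neighbors to the right and below (and the two forward diagonals) so each pair is counted once.
Row 0: S(0,0)–S(0,1)= S(0,0)–S(1,0)= S(0,1)–S(0,2)= S(0,1)–S(1,2)= S(0,1)–S(1,0)= S(0,2)–S(0,3)= S(0,2)–S(1,2)= S(0,2)–S(1,3)= S(0,3)–S(0,4)= S(0,3)–S(1,3)= S(0,3)–S(1,2)= S(0,4)–S(1,3)=  → 0/12 unlike.
Row 1: S(1,0)–S(2,0)= S(1,2)–S(1,3)= S(1,2)–N(2,2)≠ S(1,2)–S(2,3)= S(1,3)–S(2,3)= S(1,3)–S(2,4)= S(1,3)–N(2,2)≠  → 2/7 unlike.
Row 2: S(2,0)–S(3,0)= S(2,0)–S(3,1)= N(2,2)–S(2,3)≠ N(2,2)–N(3,3)= N(2,2)–S(3,1)≠ S(2,3)–S(2,4)= S(2,3)–N(3,3)≠ S(2,3)–S(3,4)= S(2,4)–S(3,4)= S(2,4)–N(3,3)≠  → 4/10 unlike.
Row 3: S(3,0)–S(3,1)= S(3,0)–N(4,0)≠ S(3,0)–S(4,1)= S(3,1)–S(4,1)= S(3,1)–N(4,0)≠ N(3,3)–S(3,4)≠ N(3,3)–N(4,3)= S(3,4)–N(4,3)≠  → 4/8 unlike.
Row 4: N(4,0)–S(4,1)≠ N(4,0)–N(5,1)= S(4,1)–N(5,1)≠ N(4,3)–N(5,4)=  → 2/4 unlike.
Row 5: N(5,1)–N(6,2)= N(5,1)–N(6,0)= N(5,4)–N(6,4)=  → 0/3 unlike.
Total adjacent occupied pairs: 44; unlike-type pairs: 12.

12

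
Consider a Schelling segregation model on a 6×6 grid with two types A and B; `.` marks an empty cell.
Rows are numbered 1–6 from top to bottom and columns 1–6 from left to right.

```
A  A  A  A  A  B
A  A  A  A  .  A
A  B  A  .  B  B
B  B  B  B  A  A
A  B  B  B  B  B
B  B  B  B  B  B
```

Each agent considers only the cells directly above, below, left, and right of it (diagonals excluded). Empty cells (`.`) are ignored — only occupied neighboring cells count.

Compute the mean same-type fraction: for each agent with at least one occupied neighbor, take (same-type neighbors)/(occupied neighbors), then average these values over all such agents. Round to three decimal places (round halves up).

Row 1: (1,1)A 2/2 · (1,2)A 3/3 · (1,3)A 3/3 · (1,4)A 3/3 · (1,5)A 1/2 · (1,6)B 0/2
Row 2: (2,1)A 3/3 · (2,2)A 3/4 · (2,3)A 4/4 · (2,4)A 2/2 · (2,6)A 0/2
Row 3: (3,1)A 1/3 · (3,2)B 1/4 · (3,3)A 1/3 · (3,5)B 1/2 · (3,6)B 1/3
Row 4: (4,1)B 1/3 · (4,2)B 4/4 · (4,3)B 3/4 · (4,4)B 2/3 · (4,5)A 1/4 · (4,6)A 1/3
Row 5: (5,1)A 0/3 · (5,2)B 3/4 · (5,3)B 4/4 · (5,4)B 4/4 · (5,5)B 3/4 · (5,6)B 2/3
Row 6: (6,1)B 1/2 · (6,2)B 3/3 · (6,3)B 3/3 · (6,4)B 3/3 · (6,5)B 3/3 · (6,6)B 2/2
Sum over 34 agents: 2/2 + 3/3 + 3/3 + 3/3 + 1/2 + 0/2 + 3/3 + 3/4 + 4/4 + 2/2 + 0/2 + 1/3 + 1/4 + 1/3 + 1/2 + 1/3 + 1/3 + 4/4 + 3/4 + 2/3 + 1/4 + 1/3 + 0/3 + 3/4 + 4/4 + 4/4 + 3/4 + 2/3 + 1/2 + 3/3 + 3/3 + 3/3 + 3/3 + 2/2 = 23; mean = 23 ÷ 34 = 23/34 = 0.676470… → 0.676.

0.676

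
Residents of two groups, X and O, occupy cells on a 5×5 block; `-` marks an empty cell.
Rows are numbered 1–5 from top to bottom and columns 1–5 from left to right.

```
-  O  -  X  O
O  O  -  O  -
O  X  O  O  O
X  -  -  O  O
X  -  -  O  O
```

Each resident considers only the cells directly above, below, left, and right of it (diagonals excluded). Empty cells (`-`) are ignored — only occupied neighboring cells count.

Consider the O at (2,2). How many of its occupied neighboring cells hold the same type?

2

Occupied neighbors of (2,2): (1,2)=O, (3,2)=X, (2,1)=O.
Same type (O): 2 of 3.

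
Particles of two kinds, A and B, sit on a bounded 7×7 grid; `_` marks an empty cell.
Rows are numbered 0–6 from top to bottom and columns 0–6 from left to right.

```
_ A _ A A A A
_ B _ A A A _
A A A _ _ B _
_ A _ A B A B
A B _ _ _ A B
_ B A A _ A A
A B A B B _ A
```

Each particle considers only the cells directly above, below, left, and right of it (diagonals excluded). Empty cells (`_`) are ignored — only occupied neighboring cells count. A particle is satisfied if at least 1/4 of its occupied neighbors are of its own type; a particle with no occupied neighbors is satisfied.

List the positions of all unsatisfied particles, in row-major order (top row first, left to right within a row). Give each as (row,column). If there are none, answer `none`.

(0,1), (1,1), (2,5), (3,3), (3,4), (4,0), (6,0)

Row 0: (0,1)A 0/1 unhappy · (0,3)A 2/2 ok · (0,4)A 3/3 ok · (0,5)A 3/3 ok · (0,6)A 1/1 ok
Row 1: (1,1)B 0/2 unhappy · (1,3)A 2/2 ok · (1,4)A 3/3 ok · (1,5)A 2/3 ok
Row 2: (2,0)A 1/1 ok · (2,1)A 3/4 ok · (2,2)A 1/1 ok · (2,5)B 0/2 unhappy
Row 3: (3,1)A 1/2 ok · (3,3)A 0/1 unhappy · (3,4)B 0/2 unhappy · (3,5)A 1/4 ok · (3,6)B 1/2 ok
Row 4: (4,0)A 0/1 unhappy · (4,1)B 1/3 ok · (4,5)A 2/3 ok · (4,6)B 1/3 ok
Row 5: (5,1)B 2/3 ok · (5,2)A 2/3 ok · (5,3)A 1/2 ok · (5,5)A 2/2 ok · (5,6)A 2/3 ok
Row 6: (6,0)A 0/1 unhappy · (6,1)B 1/3 ok · (6,2)A 1/3 ok · (6,3)B 1/3 ok · (6,4)B 1/1 ok · (6,6)A 1/1 ok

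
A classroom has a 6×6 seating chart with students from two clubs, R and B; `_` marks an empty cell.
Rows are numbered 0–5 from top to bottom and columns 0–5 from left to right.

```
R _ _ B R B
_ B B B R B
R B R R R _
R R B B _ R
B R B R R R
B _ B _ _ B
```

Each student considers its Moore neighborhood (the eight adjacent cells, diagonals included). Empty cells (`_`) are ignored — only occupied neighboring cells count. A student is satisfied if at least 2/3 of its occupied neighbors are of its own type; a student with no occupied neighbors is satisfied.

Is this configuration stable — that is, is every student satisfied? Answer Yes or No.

Row 0: (0,0)R 0/1 ✗ · (0,3)B 2/4 ✗ · (0,4)R 1/5 ✗ · (0,5)B 1/3 ✗
Row 1: (1,1)B 2/5 ✗ · (1,2)B 4/6 ✓ · (1,3)B 2/7 ✗ · (1,4)R 3/7 ✗ · (1,5)B 1/4 ✗
Row 2: (2,0)R 2/4 ✗ · (2,1)B 3/7 ✗ · (2,2)R 2/8 ✗ · (2,3)R 3/7 ✗ · (2,4)R 3/6 ✗
Row 3: (3,0)R 3/5 ✗ · (3,1)R 4/8 ✗ · (3,2)B 3/8 ✗ · (3,3)B 2/7 ✗ · (3,5)R 3/3 ✓
Row 4: (4,0)B 1/4 ✗ · (4,1)R 2/7 ✗ · (4,2)B 3/6 ✗ · (4,3)R 1/5 ✗ · (4,4)R 3/5 ✗ · (4,5)R 2/3 ✓
Row 5: (5,0)B 1/2 ✗ · (5,2)B 1/3 ✗ · (5,5)B 0/2 ✗
For instance (0,0) has only 0/1 same-type neighbors, below 2/3.

No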